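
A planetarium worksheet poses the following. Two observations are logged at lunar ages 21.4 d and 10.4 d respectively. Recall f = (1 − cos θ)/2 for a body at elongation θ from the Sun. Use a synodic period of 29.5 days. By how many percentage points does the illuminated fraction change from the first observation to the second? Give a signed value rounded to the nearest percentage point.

+22 pp

First observation: θ = 360°·21.4/29.5 = 261.2°, so f = 0.577.
Second observation: θ = 126.9°, f = 0.800.
Δf = 0.800 − 0.577 = +0.223, i.e. +22 pp.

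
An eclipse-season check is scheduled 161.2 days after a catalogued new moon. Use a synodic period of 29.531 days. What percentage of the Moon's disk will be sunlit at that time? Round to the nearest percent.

Reduce mod P: 161.2 − 5×29.531 = 13.54 d into the current lunation.
Elongation θ = 360° × 13.54/29.531 ≈ 165.1°.
Illuminated fraction = (1 − cos 165.1°)/2 = (1 − (-0.966))/2 ≈ 0.983, so 98%.

98%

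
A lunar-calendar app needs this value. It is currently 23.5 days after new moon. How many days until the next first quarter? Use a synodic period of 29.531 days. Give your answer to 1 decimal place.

First quarter is 0.25 of the way through the cycle: age 0.25 × 29.531 = 7.383 d.
This lunation's first quarter (7.383 d) has passed, so add one period: 36.914 − 23.5 = 13.414 days.

13.4 days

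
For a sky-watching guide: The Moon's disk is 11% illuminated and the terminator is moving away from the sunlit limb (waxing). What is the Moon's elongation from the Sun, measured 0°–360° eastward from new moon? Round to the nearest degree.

39°

Invert f = (1 − cos θ)/2 to get cos θ = 1 − 2(0.11) = 0.780, hence θ₀ = arccos 0.780 = 38.7°.
The Moon is waxing (0°–180°), so θ = 38.7° directly.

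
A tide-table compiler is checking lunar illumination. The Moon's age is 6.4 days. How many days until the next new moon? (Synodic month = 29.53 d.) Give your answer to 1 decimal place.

23.1 days

One full lunation from the last new moon is 29.53 d; remaining = 29.53 − 6.4 = 23.130 d.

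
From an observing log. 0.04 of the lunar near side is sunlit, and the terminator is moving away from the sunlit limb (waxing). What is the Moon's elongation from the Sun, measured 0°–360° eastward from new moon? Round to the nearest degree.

Invert f = (1 − cos θ)/2 to get cos θ = 1 − 2(0.04) = 0.920, hence θ₀ = arccos 0.920 = 23.1°.
The Moon is waxing (0°–180°), so θ = 23.1° directly.

23°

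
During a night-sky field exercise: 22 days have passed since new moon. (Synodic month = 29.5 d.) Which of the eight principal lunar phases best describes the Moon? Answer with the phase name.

At 22/29.5 of the cycle, θ ≈ 268° — the last quarter range.

last quarter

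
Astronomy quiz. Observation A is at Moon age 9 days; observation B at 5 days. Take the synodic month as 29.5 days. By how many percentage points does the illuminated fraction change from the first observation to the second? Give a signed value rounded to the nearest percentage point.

θ₁ = 360° × 9/29.5 = 109.8°, f₁ = (1 − cos θ₁)/2 = 0.670.
θ₂ = 360° × 5/29.5 = 61.0°, f₂ = (1 − cos θ₂)/2 = 0.258.
Change = f₂ − f₁ = -0.412 → -41 percentage points.

-41 percentage points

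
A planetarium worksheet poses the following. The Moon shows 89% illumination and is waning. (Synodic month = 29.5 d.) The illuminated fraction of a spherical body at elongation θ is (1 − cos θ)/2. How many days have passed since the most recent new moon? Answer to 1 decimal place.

From f = (1 − cos θ)/2: cos θ = 1 − 2×0.89 = -0.780; arccos → 141.3°.
Waning ⇒ past full, so θ = 360° − 141.3° = 218.7°.
That fraction of the synodic month is 218.7/360 × 29.5 d ≈ 17.92 d.

17.9 days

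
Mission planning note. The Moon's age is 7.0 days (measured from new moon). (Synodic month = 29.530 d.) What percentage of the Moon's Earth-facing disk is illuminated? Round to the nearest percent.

Elongation θ = 360° × 7.0/29.530 ≈ 85.3°.
Illuminated fraction = (1 − cos 85.3°)/2 = (1 − 0.081)/2 ≈ 0.459, so 46%.

46%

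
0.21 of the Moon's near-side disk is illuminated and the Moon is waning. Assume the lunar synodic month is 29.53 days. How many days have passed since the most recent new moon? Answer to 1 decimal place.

cos θ = 1 − 2f = 0.580, giving a principal value of 54.5°.
A waning Moon lies in 180°–360°, so θ = 360° − 54.5° = 305.5°.
At 360°/29.53 d per day, 305.5° corresponds to 25.06 days.

25.1 days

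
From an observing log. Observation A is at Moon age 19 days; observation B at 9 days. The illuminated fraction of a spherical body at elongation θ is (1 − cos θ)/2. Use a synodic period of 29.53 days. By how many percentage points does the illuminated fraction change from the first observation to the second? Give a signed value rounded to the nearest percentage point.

First observation: θ = 360°·19/29.53 = 231.6°, so f = 0.810.
Second observation: θ = 109.7°, f = 0.669.
Δf = 0.669 − 0.810 = -0.142, i.e. -14 pp.

-14 pp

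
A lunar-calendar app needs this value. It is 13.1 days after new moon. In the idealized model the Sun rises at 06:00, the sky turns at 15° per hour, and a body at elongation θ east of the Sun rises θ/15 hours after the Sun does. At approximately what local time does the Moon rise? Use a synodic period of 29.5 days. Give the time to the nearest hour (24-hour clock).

17:00

The Moon has covered 13.1/29.5 of its cycle, so θ ≈ 360° × 13.1/29.5 = 159.9°.
Delay after the Sun = 159.9° / (15°/h) ≈ 10.66 h.
06:00 + 10.66 h ≈ 16:39 → 17:00 to the nearest hour.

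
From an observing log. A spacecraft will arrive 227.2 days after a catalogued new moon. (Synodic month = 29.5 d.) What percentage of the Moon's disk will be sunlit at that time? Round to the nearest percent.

65%

227.2 d spans 7 complete synodic months (7 × 29.5 = 206.50 d) plus 20.70 d.
Elongation θ = 360° × 20.70/29.5 ≈ 252.6°.
Illuminated fraction = (1 − cos 252.6°)/2 = (1 − (-0.299))/2 ≈ 0.649, so 65%.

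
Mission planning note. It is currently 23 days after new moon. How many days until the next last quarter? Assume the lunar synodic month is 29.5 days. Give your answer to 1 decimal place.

Last quarter is 0.75 of the way through the cycle: age 0.75 × 29.5 = 22.125 d.
This lunation's last quarter (22.125 d) has passed, so add one period: 51.625 − 23 = 28.625 days.

28.6 days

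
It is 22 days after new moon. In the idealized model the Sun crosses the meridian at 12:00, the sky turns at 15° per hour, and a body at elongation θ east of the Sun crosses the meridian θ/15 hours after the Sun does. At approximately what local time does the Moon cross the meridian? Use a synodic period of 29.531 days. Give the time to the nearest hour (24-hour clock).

06:00

Phase angle: θ = 360°·(22 d)/(29.531 d) = 268.2°.
At 15° of sky rotation per hour, 268.2° corresponds to a 17.88 h lag.
12:00 + 17.88 h ≈ 05:53 → 06:00 to the nearest hour.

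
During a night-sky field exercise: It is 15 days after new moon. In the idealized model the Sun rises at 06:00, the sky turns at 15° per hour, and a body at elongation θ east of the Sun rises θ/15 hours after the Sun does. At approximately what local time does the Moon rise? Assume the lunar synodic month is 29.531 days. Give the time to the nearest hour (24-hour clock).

The Moon has covered 15/29.531 of its cycle, so θ ≈ 360° × 15/29.531 = 182.9°.
At 15° of sky rotation per hour, 182.9° corresponds to a 12.19 h lag.
06:00 + 12.19 h ≈ 18:11 → 18:00 to the nearest hour.

18:00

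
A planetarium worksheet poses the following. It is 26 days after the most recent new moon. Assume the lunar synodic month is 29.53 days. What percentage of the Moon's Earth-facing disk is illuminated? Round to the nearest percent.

Phase angle: θ = 360°·(26 d)/(29.53 d) = 317.0°.
cos 317.0° = 0.731, so f = (1 − 0.731)/2 = 0.135, so 13%.

13%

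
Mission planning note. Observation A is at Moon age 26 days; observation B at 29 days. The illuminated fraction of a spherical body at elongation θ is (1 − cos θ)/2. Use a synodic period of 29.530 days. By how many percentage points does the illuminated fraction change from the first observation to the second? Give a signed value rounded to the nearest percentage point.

-13 percentage points

First observation: θ = 360°·26/29.530 = 317.0°, so f = 0.135.
Second observation: θ = 353.5°, f = 0.003.
Δf = 0.003 − 0.135 = -0.131, i.e. -13 pp.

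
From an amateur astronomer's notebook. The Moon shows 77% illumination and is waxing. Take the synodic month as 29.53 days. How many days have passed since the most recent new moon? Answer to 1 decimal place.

From f = (1 − cos θ)/2: cos θ = 1 − 2×0.77 = -0.540; arccos → 122.7°.
The Moon is waxing (0°–180°), so θ = 122.7° directly.
That fraction of the synodic month is 122.7/360 × 29.53 d ≈ 10.06 d.

10.1 days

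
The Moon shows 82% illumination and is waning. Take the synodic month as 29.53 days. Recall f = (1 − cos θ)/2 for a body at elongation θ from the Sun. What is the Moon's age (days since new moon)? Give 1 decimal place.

Invert f = (1 − cos θ)/2 to get cos θ = 1 − 2(0.82) = -0.640, hence θ₀ = arccos -0.640 = 129.8°.
Waning ⇒ past full, so θ = 360° − 129.8° = 230.2°.
At 360°/29.53 d per day, 230.2° corresponds to 18.88 days.

18.9 days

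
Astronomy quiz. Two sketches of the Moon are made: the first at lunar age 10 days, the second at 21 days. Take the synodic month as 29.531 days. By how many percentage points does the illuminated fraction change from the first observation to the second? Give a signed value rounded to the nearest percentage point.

θ₁ = 360° × 10/29.531 = 121.9°, f₁ = (1 − cos θ₁)/2 = 0.764.
θ₂ = 360° × 21/29.531 = 256.0°, f₂ = (1 − cos θ₂)/2 = 0.621.
Change = f₂ − f₁ = -0.143 → -14 percentage points.

-14 percentage points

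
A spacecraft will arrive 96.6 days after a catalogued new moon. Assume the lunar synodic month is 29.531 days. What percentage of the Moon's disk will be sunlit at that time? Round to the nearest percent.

57%

96.6/29.531 = 3.271 lunations, so 3 complete cycles and 8.01 d into the next.
Phase angle: θ = 360°·(8.01 d)/(29.531 d) = 97.6°.
cos 97.6° = (-0.132), so f = (1 − (-0.132))/2 = 0.566, so 57%.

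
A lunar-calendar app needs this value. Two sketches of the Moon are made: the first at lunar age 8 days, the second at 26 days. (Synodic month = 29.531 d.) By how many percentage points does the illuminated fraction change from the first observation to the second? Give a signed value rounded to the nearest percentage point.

First observation: θ = 360°·8/29.531 = 97.5°, so f = 0.565.
Second observation: θ = 317.0°, f = 0.135.
Δf = 0.135 − 0.565 = -0.431, i.e. -43 pp.

-43 pp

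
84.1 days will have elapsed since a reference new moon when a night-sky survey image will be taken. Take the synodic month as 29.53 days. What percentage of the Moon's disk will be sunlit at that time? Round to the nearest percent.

84.1/29.53 = 2.848 lunations, so 2 complete cycles and 25.04 d into the next.
Elongation θ = 360° × 25.04/29.53 ≈ 305.3°.
cos 305.3° = 0.577, so f = (1 − 0.577)/2 = 0.211, so 21%.

21%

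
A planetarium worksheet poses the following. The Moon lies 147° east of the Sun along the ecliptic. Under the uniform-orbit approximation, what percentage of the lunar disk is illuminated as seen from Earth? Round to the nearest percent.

Half-versine of 147°: (1 − (-0.839))/2 = 0.919, i.e. 92%.

92%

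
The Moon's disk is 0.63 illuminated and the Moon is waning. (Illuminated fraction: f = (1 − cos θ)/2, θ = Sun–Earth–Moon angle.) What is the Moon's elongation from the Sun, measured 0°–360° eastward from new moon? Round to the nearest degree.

255°

cos θ = 1 − 2f = -0.260, giving a principal value of 105.1°.
Since the Moon is past full (waning), take the reflex angle: θ = 360° − 105.1° = 254.9°.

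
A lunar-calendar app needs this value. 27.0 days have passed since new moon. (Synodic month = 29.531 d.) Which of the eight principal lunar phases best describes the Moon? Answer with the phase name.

θ ≈ 360° × 27.0/29.531 = 329°, which falls in the waning crescent sector.

waning crescent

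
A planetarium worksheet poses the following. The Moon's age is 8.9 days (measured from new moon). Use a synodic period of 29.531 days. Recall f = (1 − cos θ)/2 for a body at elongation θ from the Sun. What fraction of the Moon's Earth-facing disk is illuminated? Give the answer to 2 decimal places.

Elongation θ = 360° × 8.9/29.531 ≈ 108.5°.
cos 108.5° = (-0.317), so f = (1 − (-0.317))/2 = 0.659.

0.66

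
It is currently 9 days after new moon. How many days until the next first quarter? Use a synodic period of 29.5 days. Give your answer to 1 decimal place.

27.9 days

First quarter occurs at elongation 90°, i.e. at age 29.5 × 90/360 = 7.375 d.
This lunation's first quarter (7.375 d) has passed, so add one period: 36.875 − 9 = 27.875 days.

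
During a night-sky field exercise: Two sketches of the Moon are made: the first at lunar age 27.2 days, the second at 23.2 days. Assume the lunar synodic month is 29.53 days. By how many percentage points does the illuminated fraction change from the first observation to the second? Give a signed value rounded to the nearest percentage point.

+33 pp

θ₁ = 360° × 27.2/29.53 = 331.6°, f₁ = (1 − cos θ₁)/2 = 0.060.
θ₂ = 360° × 23.2/29.53 = 282.8°, f₂ = (1 − cos θ₂)/2 = 0.389.
Change = f₂ − f₁ = +0.329 → +33 percentage points.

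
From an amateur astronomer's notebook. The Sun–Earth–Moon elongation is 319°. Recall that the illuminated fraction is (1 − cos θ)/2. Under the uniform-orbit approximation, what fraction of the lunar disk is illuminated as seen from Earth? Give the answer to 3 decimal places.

0.123

Half-versine of 319°: (1 − 0.755)/2 = 0.123.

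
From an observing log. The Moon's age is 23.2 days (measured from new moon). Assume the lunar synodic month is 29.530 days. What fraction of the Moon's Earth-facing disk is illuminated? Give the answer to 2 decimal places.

The Moon has covered 23.2/29.530 of its cycle, so θ ≈ 360° × 23.2/29.530 = 282.8°.
cos 282.8° = 0.222, so f = (1 − 0.222)/2 = 0.389.

0.39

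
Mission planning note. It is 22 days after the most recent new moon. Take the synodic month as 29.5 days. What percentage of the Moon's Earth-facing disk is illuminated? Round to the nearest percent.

Phase angle: θ = 360°·(22 d)/(29.5 d) = 268.5°.
With cos θ = (-0.027), the lit fraction is (1 − (-0.027))/2 ≈ 0.513, so 51%.

51%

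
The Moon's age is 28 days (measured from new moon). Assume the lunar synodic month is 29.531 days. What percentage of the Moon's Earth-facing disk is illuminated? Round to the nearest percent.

3%

Elongation θ = 360° × 28/29.531 ≈ 341.3°.
With cos θ = 0.947, the lit fraction is (1 − 0.947)/2 ≈ 0.026, so 3%.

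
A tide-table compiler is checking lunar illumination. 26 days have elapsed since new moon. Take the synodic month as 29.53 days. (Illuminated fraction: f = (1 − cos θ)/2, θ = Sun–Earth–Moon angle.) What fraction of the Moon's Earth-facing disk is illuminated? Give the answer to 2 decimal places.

Elongation θ = 360° × 26/29.53 ≈ 317.0°.
With cos θ = 0.731, the lit fraction is (1 − 0.731)/2 ≈ 0.135.

0.13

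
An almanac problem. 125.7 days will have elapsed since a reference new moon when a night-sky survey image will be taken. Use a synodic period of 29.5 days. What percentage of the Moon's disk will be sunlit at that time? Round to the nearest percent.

53%

125.7/29.5 = 4.261 lunations, so 4 complete cycles and 7.70 d into the next.
The Moon has covered 7.70/29.5 of its cycle, so θ ≈ 360° × 7.70/29.5 = 94.0°.
Illuminated fraction = (1 − cos 94.0°)/2 = (1 − (-0.069))/2 ≈ 0.535, so 53%.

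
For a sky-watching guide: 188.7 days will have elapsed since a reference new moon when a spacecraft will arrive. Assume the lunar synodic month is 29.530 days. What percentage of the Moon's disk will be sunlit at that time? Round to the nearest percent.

89%

188.7/29.530 = 6.390 lunations, so 6 complete cycles and 11.52 d into the next.
The Moon has covered 11.52/29.530 of its cycle, so θ ≈ 360° × 11.52/29.530 = 140.4°.
cos 140.4° = (-0.771), so f = (1 − (-0.771))/2 = 0.885, so 89%.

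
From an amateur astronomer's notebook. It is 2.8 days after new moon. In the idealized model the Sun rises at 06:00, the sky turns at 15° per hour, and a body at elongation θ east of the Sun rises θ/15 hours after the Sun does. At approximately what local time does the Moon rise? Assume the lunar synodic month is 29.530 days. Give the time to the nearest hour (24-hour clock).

The Moon has covered 2.8/29.530 of its cycle, so θ ≈ 360° × 2.8/29.530 = 34.1°.
Delay after the Sun = 34.1° / (15°/h) ≈ 2.28 h.
06:00 + 2.28 h ≈ 08:17 → 08:00 to the nearest hour.

08:00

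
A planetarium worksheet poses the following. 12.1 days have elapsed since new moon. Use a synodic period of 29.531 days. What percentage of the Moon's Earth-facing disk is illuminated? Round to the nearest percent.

92%

The Moon has covered 12.1/29.531 of its cycle, so θ ≈ 360° × 12.1/29.531 = 147.5°.
Illuminated fraction = (1 − cos 147.5°)/2 = (1 − (-0.843))/2 ≈ 0.922, so 92%.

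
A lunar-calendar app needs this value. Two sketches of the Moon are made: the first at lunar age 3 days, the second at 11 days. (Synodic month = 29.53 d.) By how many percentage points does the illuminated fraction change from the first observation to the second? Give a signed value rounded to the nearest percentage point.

+75 pp

θ₁ = 360° × 3/29.53 = 36.6°, f₁ = (1 − cos θ₁)/2 = 0.098.
θ₂ = 360° × 11/29.53 = 134.1°, f₂ = (1 − cos θ₂)/2 = 0.848.
Change = f₂ − f₁ = +0.750 → +75 percentage points.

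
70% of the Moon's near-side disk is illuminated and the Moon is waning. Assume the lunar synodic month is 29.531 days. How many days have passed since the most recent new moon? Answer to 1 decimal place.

From f = (1 − cos θ)/2: cos θ = 1 − 2×0.70 = -0.400; arccos → 113.6°.
Waning ⇒ past full, so θ = 360° − 113.6° = 246.4°.
Age = 29.531 × 246.4°/360° ≈ 20.21 days.

20.2 days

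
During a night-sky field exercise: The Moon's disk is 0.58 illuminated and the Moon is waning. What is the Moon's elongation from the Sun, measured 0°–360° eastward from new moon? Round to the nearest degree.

From f = (1 − cos θ)/2: cos θ = 1 − 2×0.58 = -0.160; arccos → 99.2°.
Since the Moon is past full (waning), take the reflex angle: θ = 360° − 99.2° = 260.8°.

261°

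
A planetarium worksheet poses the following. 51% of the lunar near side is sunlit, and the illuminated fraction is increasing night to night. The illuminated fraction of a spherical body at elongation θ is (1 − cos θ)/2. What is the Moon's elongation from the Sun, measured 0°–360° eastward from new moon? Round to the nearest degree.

91°

Invert f = (1 − cos θ)/2 to get cos θ = 1 − 2(0.51) = -0.020, hence θ₀ = arccos -0.020 = 91.1°.
The Moon is waxing (0°–180°), so θ = 91.1° directly.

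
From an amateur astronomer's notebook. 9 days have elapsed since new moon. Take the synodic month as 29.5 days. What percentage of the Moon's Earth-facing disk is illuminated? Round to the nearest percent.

The Moon has covered 9/29.5 of its cycle, so θ ≈ 360° × 9/29.5 = 109.8°.
With cos θ = (-0.339), the lit fraction is (1 − (-0.339))/2 ≈ 0.670, so 67%.

67%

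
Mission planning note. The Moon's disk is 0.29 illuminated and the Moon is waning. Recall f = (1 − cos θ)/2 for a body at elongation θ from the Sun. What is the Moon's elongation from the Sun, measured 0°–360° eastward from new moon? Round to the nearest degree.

295°

Invert f = (1 − cos θ)/2 to get cos θ = 1 − 2(0.29) = 0.420, hence θ₀ = arccos 0.420 = 65.2°.
A waning Moon lies in 180°–360°, so θ = 360° − 65.2° = 294.8°.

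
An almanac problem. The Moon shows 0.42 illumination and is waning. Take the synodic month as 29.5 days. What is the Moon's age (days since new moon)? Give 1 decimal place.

cos θ = 1 − 2f = 0.160, giving a principal value of 80.8°.
Waning ⇒ past full, so θ = 360° − 80.8° = 279.2°.
At 360°/29.5 d per day, 279.2° corresponds to 22.88 days.

22.9 days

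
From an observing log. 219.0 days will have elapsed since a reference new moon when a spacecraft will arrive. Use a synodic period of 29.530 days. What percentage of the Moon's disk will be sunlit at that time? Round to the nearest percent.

219.0/29.530 = 7.416 lunations, so 7 complete cycles and 12.29 d into the next.
The Moon has covered 12.29/29.530 of its cycle, so θ ≈ 360° × 12.29/29.530 = 149.8°.
With cos θ = (-0.865), the lit fraction is (1 − (-0.865))/2 ≈ 0.932, so 93%.

93%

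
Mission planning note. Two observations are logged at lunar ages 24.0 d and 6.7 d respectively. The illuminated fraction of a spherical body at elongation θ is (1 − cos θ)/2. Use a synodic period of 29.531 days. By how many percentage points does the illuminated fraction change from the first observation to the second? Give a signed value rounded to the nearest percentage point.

+12 pp

θ₁ = 360° × 24.0/29.531 = 292.6°, f₁ = (1 − cos θ₁)/2 = 0.308.
θ₂ = 360° × 6.7/29.531 = 81.7°, f₂ = (1 − cos θ₂)/2 = 0.428.
Change = f₂ − f₁ = +0.120 → +12 percentage points.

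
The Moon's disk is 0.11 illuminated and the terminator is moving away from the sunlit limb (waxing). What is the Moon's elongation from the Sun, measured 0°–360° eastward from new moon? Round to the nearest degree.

From f = (1 − cos θ)/2: cos θ = 1 − 2×0.11 = 0.780; arccos → 38.7°.
The Moon is waxing (0°–180°), so θ = 38.7° directly.

39°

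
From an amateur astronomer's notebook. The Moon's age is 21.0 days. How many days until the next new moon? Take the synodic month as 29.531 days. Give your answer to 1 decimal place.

The next new moon completes the synodic month: 29.531 − 21.0 = 8.531 days.

8.5 days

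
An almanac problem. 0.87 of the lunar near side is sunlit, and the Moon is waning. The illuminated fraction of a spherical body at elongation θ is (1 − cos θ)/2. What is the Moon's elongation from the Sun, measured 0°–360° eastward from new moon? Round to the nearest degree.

cos θ = 1 − 2f = -0.740, giving a principal value of 137.7°.
Waning ⇒ past full, so θ = 360° − 137.7° = 222.3°.

222°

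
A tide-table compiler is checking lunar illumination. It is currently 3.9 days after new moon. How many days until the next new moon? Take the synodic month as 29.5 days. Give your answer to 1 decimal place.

One full lunation from the last new moon is 29.5 d; remaining = 29.5 − 3.9 = 25.600 d.

25.6 days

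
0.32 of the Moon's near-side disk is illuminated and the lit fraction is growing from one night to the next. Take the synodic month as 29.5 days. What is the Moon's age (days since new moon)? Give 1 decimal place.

5.6 days

Invert f = (1 − cos θ)/2 to get cos θ = 1 − 2(0.32) = 0.360, hence θ₀ = arccos 0.360 = 68.9°.
Before full moon the principal value applies: θ = 68.9°.
At 360°/29.5 d per day, 68.9° corresponds to 5.65 days.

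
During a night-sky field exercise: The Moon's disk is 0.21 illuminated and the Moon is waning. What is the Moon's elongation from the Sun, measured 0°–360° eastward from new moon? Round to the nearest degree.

305°

From f = (1 − cos θ)/2: cos θ = 1 − 2×0.21 = 0.580; arccos → 54.5°.
A waning Moon lies in 180°–360°, so θ = 360° − 54.5° = 305.5°.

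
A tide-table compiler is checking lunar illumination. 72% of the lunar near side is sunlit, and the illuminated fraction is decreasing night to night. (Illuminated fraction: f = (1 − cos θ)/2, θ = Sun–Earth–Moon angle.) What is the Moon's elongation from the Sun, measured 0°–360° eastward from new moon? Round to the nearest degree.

From f = (1 − cos θ)/2: cos θ = 1 − 2×0.72 = -0.440; arccos → 116.1°.
Waning ⇒ past full, so θ = 360° − 116.1° = 243.9°.

244°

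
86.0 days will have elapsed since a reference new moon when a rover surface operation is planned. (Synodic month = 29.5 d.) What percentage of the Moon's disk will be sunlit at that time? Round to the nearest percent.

Reduce mod P: 86.0 − 2×29.5 = 27.00 d into the current lunation.
The Moon has covered 27.00/29.5 of its cycle, so θ ≈ 360° × 27.00/29.5 = 329.5°.
Illuminated fraction = (1 − cos 329.5°)/2 = (1 − 0.862)/2 ≈ 0.069, so 7%.

7%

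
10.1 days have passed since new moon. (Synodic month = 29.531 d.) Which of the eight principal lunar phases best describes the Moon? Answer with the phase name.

At 10.1/29.531 of the cycle, θ ≈ 123° — the waxing gibbous range.

waxing gibbous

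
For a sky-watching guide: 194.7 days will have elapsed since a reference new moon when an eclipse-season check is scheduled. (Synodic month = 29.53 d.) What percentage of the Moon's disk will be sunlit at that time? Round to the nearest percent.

92%

194.7/29.53 = 6.593 lunations, so 6 complete cycles and 17.52 d into the next.
Phase angle: θ = 360°·(17.52 d)/(29.53 d) = 213.6°.
With cos θ = (-0.833), the lit fraction is (1 − (-0.833))/2 ≈ 0.917, so 92%.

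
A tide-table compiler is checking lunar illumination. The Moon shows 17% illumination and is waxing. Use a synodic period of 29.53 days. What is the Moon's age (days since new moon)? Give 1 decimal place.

cos θ = 1 − 2f = 0.660, giving a principal value of 48.7°.
The Moon is waxing (0°–180°), so θ = 48.7° directly.
At 360°/29.53 d per day, 48.7° corresponds to 3.99 days.

4.0 days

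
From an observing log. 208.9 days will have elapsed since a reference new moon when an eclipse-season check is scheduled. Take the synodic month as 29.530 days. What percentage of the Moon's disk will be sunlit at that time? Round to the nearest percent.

Reduce mod P: 208.9 − 7×29.530 = 2.19 d into the current lunation.
Elongation θ = 360° × 2.19/29.530 ≈ 26.7°.
Illuminated fraction = (1 − cos 26.7°)/2 = (1 − 0.893)/2 ≈ 0.053, so 5%.

5%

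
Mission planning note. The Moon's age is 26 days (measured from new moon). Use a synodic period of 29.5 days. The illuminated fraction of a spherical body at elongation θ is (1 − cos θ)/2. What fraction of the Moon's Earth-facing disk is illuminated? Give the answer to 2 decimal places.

Phase angle: θ = 360°·(26 d)/(29.5 d) = 317.3°.
Illuminated fraction = (1 − cos 317.3°)/2 = (1 − 0.735)/2 ≈ 0.133.

0.13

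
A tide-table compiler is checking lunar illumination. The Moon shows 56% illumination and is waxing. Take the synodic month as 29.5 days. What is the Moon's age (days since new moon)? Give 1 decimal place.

From f = (1 − cos θ)/2: cos θ = 1 − 2×0.56 = -0.120; arccos → 96.9°.
The Moon is waxing (0°–180°), so θ = 96.9° directly.
At 360°/29.5 d per day, 96.9° corresponds to 7.94 days.

7.9 days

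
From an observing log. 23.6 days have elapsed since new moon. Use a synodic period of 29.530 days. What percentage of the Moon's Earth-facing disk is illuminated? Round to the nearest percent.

Elongation θ = 360° × 23.6/29.530 ≈ 287.7°.
Illuminated fraction = (1 − cos 287.7°)/2 = (1 − 0.304)/2 ≈ 0.348, so 35%.

35%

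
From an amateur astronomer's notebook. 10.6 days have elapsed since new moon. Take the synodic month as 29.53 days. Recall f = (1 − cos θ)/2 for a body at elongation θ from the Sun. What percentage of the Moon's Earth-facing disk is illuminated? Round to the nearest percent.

Elongation θ = 360° × 10.6/29.53 ≈ 129.2°.
With cos θ = (-0.632), the lit fraction is (1 − (-0.632))/2 ≈ 0.816, so 82%.

82%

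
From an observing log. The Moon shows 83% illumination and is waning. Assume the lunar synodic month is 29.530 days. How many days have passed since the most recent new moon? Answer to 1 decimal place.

From f = (1 − cos θ)/2: cos θ = 1 − 2×0.83 = -0.660; arccos → 131.3°.
A waning Moon lies in 180°–360°, so θ = 360° − 131.3° = 228.7°.
That fraction of the synodic month is 228.7/360 × 29.530 d ≈ 18.76 d.

18.8 days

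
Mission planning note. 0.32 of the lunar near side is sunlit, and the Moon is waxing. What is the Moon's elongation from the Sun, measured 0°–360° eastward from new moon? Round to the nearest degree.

69°

cos θ = 1 − 2f = 0.360, giving a principal value of 68.9°.
The Moon is waxing (0°–180°), so θ = 68.9° directly.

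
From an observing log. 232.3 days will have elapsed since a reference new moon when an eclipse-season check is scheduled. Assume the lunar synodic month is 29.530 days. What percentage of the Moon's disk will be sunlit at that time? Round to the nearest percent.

232.3/29.530 = 7.867 lunations, so 7 complete cycles and 25.59 d into the next.
Phase angle: θ = 360°·(25.59 d)/(29.530 d) = 312.0°.
cos 312.0° = 0.669, so f = (1 − 0.669)/2 = 0.166, so 17%.

17%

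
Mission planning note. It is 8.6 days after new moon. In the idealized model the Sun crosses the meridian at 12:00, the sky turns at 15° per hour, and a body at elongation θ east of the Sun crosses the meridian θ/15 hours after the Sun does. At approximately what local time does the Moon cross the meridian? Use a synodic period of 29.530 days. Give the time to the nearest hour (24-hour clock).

The Moon has covered 8.6/29.530 of its cycle, so θ ≈ 360° × 8.6/29.530 = 104.8°.
At 15° of sky rotation per hour, 104.8° corresponds to a 6.99 h lag.
12:00 + 6.99 h ≈ 18:59 → 19:00 to the nearest hour.

19:00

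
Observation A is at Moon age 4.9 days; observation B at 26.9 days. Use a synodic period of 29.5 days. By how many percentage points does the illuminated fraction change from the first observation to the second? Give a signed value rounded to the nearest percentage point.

θ₁ = 360° × 4.9/29.5 = 59.8°, f₁ = (1 − cos θ₁)/2 = 0.248.
θ₂ = 360° × 26.9/29.5 = 328.3°, f₂ = (1 − cos θ₂)/2 = 0.075.
Change = f₂ − f₁ = -0.174 → -17 percentage points.

-17 percentage points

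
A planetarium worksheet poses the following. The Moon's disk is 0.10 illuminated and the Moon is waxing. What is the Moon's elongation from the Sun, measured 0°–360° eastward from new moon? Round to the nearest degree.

Invert f = (1 − cos θ)/2 to get cos θ = 1 − 2(0.10) = 0.800, hence θ₀ = arccos 0.800 = 36.9°.
Before full moon the principal value applies: θ = 36.9°.

37°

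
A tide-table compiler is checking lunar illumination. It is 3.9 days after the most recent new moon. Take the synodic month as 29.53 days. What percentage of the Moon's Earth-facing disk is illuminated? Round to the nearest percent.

16%

Elongation θ = 360° × 3.9/29.53 ≈ 47.5°.
cos 47.5° = 0.675, so f = (1 − 0.675)/2 = 0.162, so 16%.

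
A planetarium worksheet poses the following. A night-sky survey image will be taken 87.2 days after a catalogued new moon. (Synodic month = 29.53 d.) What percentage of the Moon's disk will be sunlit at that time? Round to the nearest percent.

2%

Reduce mod P: 87.2 − 2×29.53 = 28.14 d into the current lunation.
Phase angle: θ = 360°·(28.14 d)/(29.53 d) = 343.1°.
Illuminated fraction = (1 − cos 343.1°)/2 = (1 − 0.957)/2 ≈ 0.022, so 2%.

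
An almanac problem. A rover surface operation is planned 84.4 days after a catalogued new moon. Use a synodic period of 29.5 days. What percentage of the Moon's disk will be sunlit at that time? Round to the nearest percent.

18%

Reduce mod P: 84.4 − 2×29.5 = 25.40 d into the current lunation.
The Moon has covered 25.40/29.5 of its cycle, so θ ≈ 360° × 25.40/29.5 = 310.0°.
cos 310.0° = 0.642, so f = (1 − 0.642)/2 = 0.179, so 18%.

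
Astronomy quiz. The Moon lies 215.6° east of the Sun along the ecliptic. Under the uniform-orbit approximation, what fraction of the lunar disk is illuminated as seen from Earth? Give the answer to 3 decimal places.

f = (1 − cos 215.6°)/2 = (1 − (-0.813))/2 ≈ 0.907.

0.907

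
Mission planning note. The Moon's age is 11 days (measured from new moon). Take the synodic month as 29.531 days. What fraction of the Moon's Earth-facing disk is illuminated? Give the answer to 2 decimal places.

0.85

Elongation θ = 360° × 11/29.531 ≈ 134.1°.
Illuminated fraction = (1 − cos 134.1°)/2 = (1 − (-0.696))/2 ≈ 0.848.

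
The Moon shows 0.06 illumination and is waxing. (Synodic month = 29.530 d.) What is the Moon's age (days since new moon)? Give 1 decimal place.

2.3 days

From f = (1 − cos θ)/2: cos θ = 1 − 2×0.06 = 0.880; arccos → 28.4°.
Before full moon the principal value applies: θ = 28.4°.
That fraction of the synodic month is 28.4/360 × 29.530 d ≈ 2.33 d.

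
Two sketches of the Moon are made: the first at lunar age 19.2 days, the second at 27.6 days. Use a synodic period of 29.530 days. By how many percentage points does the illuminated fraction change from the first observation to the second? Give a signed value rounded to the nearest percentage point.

-75 percentage points

First observation: θ = 360°·19.2/29.530 = 234.1°, so f = 0.793.
Second observation: θ = 336.5°, f = 0.042.
Δf = 0.042 − 0.793 = -0.752, i.e. -75 pp.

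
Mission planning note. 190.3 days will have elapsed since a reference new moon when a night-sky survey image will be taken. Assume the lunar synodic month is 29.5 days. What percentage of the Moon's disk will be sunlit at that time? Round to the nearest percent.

190.3 d spans 6 complete synodic months (6 × 29.5 = 177.00 d) plus 13.30 d.
Phase angle: θ = 360°·(13.30 d)/(29.5 d) = 162.3°.
Illuminated fraction = (1 − cos 162.3°)/2 = (1 − (-0.953))/2 ≈ 0.976, so 98%.

98%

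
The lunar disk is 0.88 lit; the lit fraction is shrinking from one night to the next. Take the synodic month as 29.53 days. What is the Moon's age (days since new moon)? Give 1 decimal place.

18.1 days

cos θ = 1 − 2f = -0.760, giving a principal value of 139.5°.
Since the Moon is past full (waning), take the reflex angle: θ = 360° − 139.5° = 220.5°.
Age = 29.53 × 220.5°/360° ≈ 18.09 days.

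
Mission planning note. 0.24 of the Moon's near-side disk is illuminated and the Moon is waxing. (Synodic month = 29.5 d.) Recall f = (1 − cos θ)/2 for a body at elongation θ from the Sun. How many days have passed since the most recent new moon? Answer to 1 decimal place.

Invert f = (1 − cos θ)/2 to get cos θ = 1 − 2(0.24) = 0.520, hence θ₀ = arccos 0.520 = 58.7°.
Waxing ⇒ before full, so θ = 58.7°.
That fraction of the synodic month is 58.7/360 × 29.5 d ≈ 4.81 d.

4.8 days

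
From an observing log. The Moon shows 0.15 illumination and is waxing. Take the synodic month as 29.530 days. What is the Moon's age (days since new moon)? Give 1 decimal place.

From f = (1 − cos θ)/2: cos θ = 1 − 2×0.15 = 0.700; arccos → 45.6°.
Waxing ⇒ before full, so θ = 45.6°.
Age = 29.530 × 45.6°/360° ≈ 3.74 days.

3.7 days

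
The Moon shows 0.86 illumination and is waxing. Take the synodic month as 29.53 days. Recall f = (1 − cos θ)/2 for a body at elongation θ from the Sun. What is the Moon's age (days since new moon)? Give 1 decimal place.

11.2 days

From f = (1 − cos θ)/2: cos θ = 1 − 2×0.86 = -0.720; arccos → 136.1°.
Waxing ⇒ before full, so θ = 136.1°.
At 360°/29.53 d per day, 136.1° corresponds to 11.16 days.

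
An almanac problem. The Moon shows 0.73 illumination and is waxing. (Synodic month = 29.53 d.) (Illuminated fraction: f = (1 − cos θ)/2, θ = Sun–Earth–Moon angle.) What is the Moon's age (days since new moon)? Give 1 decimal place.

9.6 days

From f = (1 − cos θ)/2: cos θ = 1 − 2×0.73 = -0.460; arccos → 117.4°.
Waxing ⇒ before full, so θ = 117.4°.
At 360°/29.53 d per day, 117.4° corresponds to 9.63 days.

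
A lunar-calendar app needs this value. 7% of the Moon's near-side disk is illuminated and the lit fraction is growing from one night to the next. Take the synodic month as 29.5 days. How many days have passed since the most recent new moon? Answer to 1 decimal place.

cos θ = 1 − 2f = 0.860, giving a principal value of 30.7°.
The Moon is waxing (0°–180°), so θ = 30.7° directly.
That fraction of the synodic month is 30.7/360 × 29.5 d ≈ 2.51 d.

2.5 days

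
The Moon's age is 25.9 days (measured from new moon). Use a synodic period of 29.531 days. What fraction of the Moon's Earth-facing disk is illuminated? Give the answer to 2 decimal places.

Phase angle: θ = 360°·(25.9 d)/(29.531 d) = 315.7°.
With cos θ = 0.716, the lit fraction is (1 − 0.716)/2 ≈ 0.142.

0.14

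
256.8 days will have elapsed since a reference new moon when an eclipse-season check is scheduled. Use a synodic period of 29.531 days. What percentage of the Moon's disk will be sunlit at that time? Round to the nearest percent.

Reduce mod P: 256.8 − 8×29.531 = 20.55 d into the current lunation.
The Moon has covered 20.55/29.531 of its cycle, so θ ≈ 360° × 20.55/29.531 = 250.5°.
With cos θ = (-0.333), the lit fraction is (1 − (-0.333))/2 ≈ 0.667, so 67%.

67%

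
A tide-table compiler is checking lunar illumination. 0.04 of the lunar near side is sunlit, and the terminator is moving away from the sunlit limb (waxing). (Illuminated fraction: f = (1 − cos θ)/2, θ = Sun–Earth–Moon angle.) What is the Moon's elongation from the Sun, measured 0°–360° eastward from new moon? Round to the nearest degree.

23°

cos θ = 1 − 2f = 0.920, giving a principal value of 23.1°.
Before full moon the principal value applies: θ = 23.1°.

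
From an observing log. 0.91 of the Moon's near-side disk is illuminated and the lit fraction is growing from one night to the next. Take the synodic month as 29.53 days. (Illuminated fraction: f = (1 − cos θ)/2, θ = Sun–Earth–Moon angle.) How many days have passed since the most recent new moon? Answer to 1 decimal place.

11.9 days

From f = (1 − cos θ)/2: cos θ = 1 − 2×0.91 = -0.820; arccos → 145.1°.
The Moon is waxing (0°–180°), so θ = 145.1° directly.
Age = 29.53 × 145.1°/360° ≈ 11.90 days.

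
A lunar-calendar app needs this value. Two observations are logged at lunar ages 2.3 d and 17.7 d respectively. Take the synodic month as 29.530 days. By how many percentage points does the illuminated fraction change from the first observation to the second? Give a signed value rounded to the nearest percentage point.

First observation: θ = 360°·2.3/29.530 = 28.0°, so f = 0.059.
Second observation: θ = 215.8°, f = 0.906.
Δf = 0.906 − 0.059 = +0.847, i.e. +85 pp.

+85 pp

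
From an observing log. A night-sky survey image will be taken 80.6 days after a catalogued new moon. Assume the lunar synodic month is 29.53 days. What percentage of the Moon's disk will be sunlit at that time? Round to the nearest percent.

56%

80.6 d spans 2 complete synodic months (2 × 29.53 = 59.06 d) plus 21.54 d.
Elongation θ = 360° × 21.54/29.53 ≈ 262.6°.
Illuminated fraction = (1 − cos 262.6°)/2 = (1 − (-0.129))/2 ≈ 0.564, so 56%.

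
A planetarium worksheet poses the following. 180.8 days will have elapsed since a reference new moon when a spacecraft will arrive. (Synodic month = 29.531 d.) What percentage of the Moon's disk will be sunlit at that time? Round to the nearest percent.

14%

180.8/29.531 = 6.122 lunations, so 6 complete cycles and 3.61 d into the next.
The Moon has covered 3.61/29.531 of its cycle, so θ ≈ 360° × 3.61/29.531 = 44.1°.
cos 44.1° = 0.719, so f = (1 − 0.719)/2 = 0.141, so 14%.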